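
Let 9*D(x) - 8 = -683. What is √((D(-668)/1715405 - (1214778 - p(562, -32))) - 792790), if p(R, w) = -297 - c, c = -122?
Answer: I*√236320531632486038/343081 ≈ 1416.9*I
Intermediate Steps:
D(x) = -75 (D(x) = 8/9 + (⅑)*(-683) = 8/9 - 683/9 = -75)
p(R, w) = -175 (p(R, w) = -297 - 1*(-122) = -297 + 122 = -175)
√((D(-668)/1715405 - (1214778 - p(562, -32))) - 792790) = √((-75/1715405 - (1214778 - 1*(-175))) - 792790) = √((-75*1/1715405 - (1214778 + 175)) - 792790) = √((-15/343081 - 1*1214953) - 792790) = √((-15/343081 - 1214953) - 792790) = √(-416827290208/343081 - 792790) = √(-688818476198/343081) = I*√236320531632486038/343081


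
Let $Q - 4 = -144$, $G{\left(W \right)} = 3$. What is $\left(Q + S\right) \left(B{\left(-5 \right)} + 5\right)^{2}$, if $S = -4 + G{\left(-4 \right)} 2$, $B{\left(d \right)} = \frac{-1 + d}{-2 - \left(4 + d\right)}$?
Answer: $-16698$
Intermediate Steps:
$B{\left(d \right)} = \frac{-1 + d}{-6 - d}$
$Q = -140$ ($Q = 4 - 144 = -140$)
$S = 2$ ($S = -4 + 3 \cdot 2 = -4 + 6 = 2$)
$\left(Q + S\right) \left(B{\left(-5 \right)} + 5\right)^{2} = \left(-140 + 2\right) \left(\frac{1 - -5}{6 - 5} + 5\right)^{2} = - 138 \left(\frac{1 + 5}{1} + 5\right)^{2} = - 138 \left(1 \cdot 6 + 5\right)^{2} = - 138 \left(6 + 5\right)^{2} = - 138 \cdot 11^{2} = \left(-138\right) 121 = -16698$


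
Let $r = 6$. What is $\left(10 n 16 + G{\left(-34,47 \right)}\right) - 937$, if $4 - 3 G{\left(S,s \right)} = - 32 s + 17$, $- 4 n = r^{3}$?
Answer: $-9080$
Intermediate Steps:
$n = -54$ ($n = - \frac{6^{3}}{4} = \left(- \frac{1}{4}\right) 216 = -54$)
$G{\left(S,s \right)} = - \frac{13}{3} + \frac{32 s}{3}$ ($G{\left(S,s \right)} = \frac{4}{3} - \frac{- 32 s + 17}{3} = \frac{4}{3} - \frac{17 - 32 s}{3} = \frac{4}{3} + \left(- \frac{17}{3} + \frac{32 s}{3}\right) = - \frac{13}{3} + \frac{32 s}{3}$)
$\left(10 n 16 + G{\left(-34,47 \right)}\right) - 937 = \left(10 \left(-54\right) 16 + \left(- \frac{13}{3} + \frac{32}{3} \cdot 47\right)\right) - 937 = \left(\left(-540\right) 16 + \left(- \frac{13}{3} + \frac{1504}{3}\right)\right) - 937 = \left(-8640 + 497\right) - 937 = -8143 - 937 = -9080$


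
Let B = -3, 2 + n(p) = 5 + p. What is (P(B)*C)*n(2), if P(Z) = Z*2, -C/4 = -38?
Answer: -4560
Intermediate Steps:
C = 152 (C = -4*(-38) = 152)
n(p) = 3 + p (n(p) = -2 + (5 + p) = 3 + p)
P(Z) = 2*Z
(P(B)*C)*n(2) = ((2*(-3))*152)*(3 + 2) = -6*152*5 = -912*5 = -4560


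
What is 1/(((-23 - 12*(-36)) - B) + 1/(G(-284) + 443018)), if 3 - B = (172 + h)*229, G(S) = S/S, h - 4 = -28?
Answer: 443019/15194665663 ≈ 2.9156e-5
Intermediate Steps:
h = -24 (h = 4 - 28 = -24)
G(S) = 1
B = -33889 (B = 3 - (172 - 24)*229 = 3 - 148*229 = 3 - 1*33892 = 3 - 33892 = -33889)
1/(((-23 - 12*(-36)) - B) + 1/(G(-284) + 443018)) = 1/(((-23 - 12*(-36)) - 1*(-33889)) + 1/(1 + 443018)) = 1/(((-23 + 432) + 33889) + 1/443019) = 1/((409 + 33889) + 1/443019) = 1/(34298 + 1/443019) = 1/(15194665663/443019) = 443019/15194665663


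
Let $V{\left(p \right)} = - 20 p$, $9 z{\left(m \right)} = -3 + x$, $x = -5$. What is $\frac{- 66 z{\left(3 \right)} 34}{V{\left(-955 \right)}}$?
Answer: $\frac{1496}{14325} \approx 0.10443$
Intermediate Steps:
$z{\left(m \right)} = - \frac{8}{9}$ ($z{\left(m \right)} = \frac{-3 - 5}{9} = \frac{1}{9} \left(-8\right) = - \frac{8}{9}$)
$\frac{- 66 z{\left(3 \right)} 34}{V{\left(-955 \right)}} = \frac{\left(-66\right) \left(- \frac{8}{9}\right) 34}{\left(-20\right) \left(-955\right)} = \frac{\frac{176}{3} \cdot 34}{19100} = \frac{5984}{3} \cdot \frac{1}{19100} = \frac{1496}{14325}$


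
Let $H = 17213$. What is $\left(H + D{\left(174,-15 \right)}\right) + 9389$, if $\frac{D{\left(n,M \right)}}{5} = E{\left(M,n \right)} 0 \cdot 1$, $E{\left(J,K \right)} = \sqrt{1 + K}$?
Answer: $26602$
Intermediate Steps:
$D{\left(n,M \right)} = 0$ ($D{\left(n,M \right)} = 5 \sqrt{1 + n} 0 \cdot 1 = 5 \cdot 0 \cdot 1 = 5 \cdot 0 = 0$)
$\left(H + D{\left(174,-15 \right)}\right) + 9389 = \left(17213 + 0\right) + 9389 = 17213 + 9389 = 26602$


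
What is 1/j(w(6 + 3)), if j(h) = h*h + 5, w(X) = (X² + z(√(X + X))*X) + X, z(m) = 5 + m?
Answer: 2461/35166143 - 3645*√2/140664572 ≈ 3.3336e-5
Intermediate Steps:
w(X) = X + X² + X*(5 + √2*√X) (w(X) = (X² + (5 + √(X + X))*X) + X = (X² + (5 + √(2*X))*X) + X = (X² + (5 + √2*√X)*X) + X = (X² + X*(5 + √2*√X)) + X = X + X² + X*(5 + √2*√X))
j(h) = 5 + h² (j(h) = h² + 5 = 5 + h²)
1/j(w(6 + 3)) = 1/(5 + ((6 + 3)*(6 + (6 + 3) + √2*√(6 + 3)))²) = 1/(5 + (9*(6 + 9 + √2*√9))²) = 1/(5 + (9*(6 + 9 + √2*3))²) = 1/(5 + (9*(6 + 9 + 3*√2))²) = 1/(5 + (9*(15 + 3*√2))²) = 1/(5 + (135 + 27*√2)²)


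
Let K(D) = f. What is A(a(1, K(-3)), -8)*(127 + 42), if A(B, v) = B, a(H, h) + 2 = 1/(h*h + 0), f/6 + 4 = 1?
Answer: -109343/324 ≈ -337.48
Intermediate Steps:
f = -18 (f = -24 + 6*1 = -24 + 6 = -18)
K(D) = -18
a(H, h) = -2 + h**(-2) (a(H, h) = -2 + 1/(h*h + 0) = -2 + 1/(h**2 + 0) = -2 + 1/(h**2) = -2 + h**(-2))
A(a(1, K(-3)), -8)*(127 + 42) = (-2 + (-18)**(-2))*(127 + 42) = (-2 + 1/324)*169 = -647/324*169 = -109343/324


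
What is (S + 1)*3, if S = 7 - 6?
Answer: 6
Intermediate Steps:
S = 1
(S + 1)*3 = (1 + 1)*3 = 2*3 = 6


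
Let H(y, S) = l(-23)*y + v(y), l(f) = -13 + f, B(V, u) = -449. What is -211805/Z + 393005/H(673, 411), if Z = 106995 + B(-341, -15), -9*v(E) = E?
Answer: -7694273549/423714070 ≈ -18.159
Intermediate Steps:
v(E) = -E/9
Z = 106546 (Z = 106995 - 449 = 106546)
H(y, S) = -325*y/9 (H(y, S) = (-13 - 23)*y - y/9 = -36*y - y/9 = -325*y/9)
-211805/Z + 393005/H(673, 411) = -211805/106546 + 393005/((-325/9*673)) = -211805*1/106546 + 393005/(-218725/9) = -19255/9686 + 393005*(-9/218725) = -19255/9686 - 707409/43745 = -7694273549/423714070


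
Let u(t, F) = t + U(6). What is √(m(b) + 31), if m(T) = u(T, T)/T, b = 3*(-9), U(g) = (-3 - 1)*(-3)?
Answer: 2*√71/3 ≈ 5.6174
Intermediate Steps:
U(g) = 12 (U(g) = -4*(-3) = 12)
u(t, F) = 12 + t (u(t, F) = t + 12 = 12 + t)
b = -27
m(T) = (12 + T)/T
√(m(b) + 31) = √((12 - 27)/(-27) + 31) = √(-1/27*(-15) + 31) = √(5/9 + 31) = √(284/9) = 2*√71/3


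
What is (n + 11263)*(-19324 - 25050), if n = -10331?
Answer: -41356568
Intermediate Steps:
(n + 11263)*(-19324 - 25050) = (-10331 + 11263)*(-19324 - 25050) = 932*(-44374) = -41356568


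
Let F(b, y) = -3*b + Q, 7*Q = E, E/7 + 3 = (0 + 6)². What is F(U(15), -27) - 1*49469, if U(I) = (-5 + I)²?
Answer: -49736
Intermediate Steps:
E = 231 (E = -21 + 7*(0 + 6)² = -21 + 7*6² = -21 + 7*36 = -21 + 252 = 231)
Q = 33 (Q = (⅐)*231 = 33)
F(b, y) = 33 - 3*b (F(b, y) = -3*b + 33 = 33 - 3*b)
F(U(15), -27) - 1*49469 = (33 - 3*(-5 + 15)²) - 1*49469 = (33 - 3*10²) - 49469 = (33 - 3*100) - 49469 = (33 - 300) - 49469 = -267 - 49469 = -49736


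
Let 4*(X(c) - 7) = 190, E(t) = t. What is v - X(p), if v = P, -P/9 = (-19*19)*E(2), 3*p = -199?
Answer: 12887/2 ≈ 6443.5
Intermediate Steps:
p = -199/3 (p = (1/3)*(-199) = -199/3 ≈ -66.333)
X(c) = 109/2 (X(c) = 7 + (1/4)*190 = 7 + 95/2 = 109/2)
P = 6498 (P = -9*(-19*19)*2 = -(-3249)*2 = -9*(-722) = 6498)
v = 6498
v - X(p) = 6498 - 1*109/2 = 6498 - 109/2 = 12887/2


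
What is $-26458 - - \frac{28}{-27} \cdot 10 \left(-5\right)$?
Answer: $- \frac{712966}{27} \approx -26406.0$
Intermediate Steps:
$-26458 - - \frac{28}{-27} \cdot 10 \left(-5\right) = -26458 - \left(-28\right) \left(- \frac{1}{27}\right) 10 \left(-5\right) = -26458 - \frac{28}{27} \cdot 10 \left(-5\right) = -26458 - \frac{280}{27} \left(-5\right) = -26458 - - \frac{1400}{27} = -26458 + \frac{1400}{27} = - \frac{712966}{27}$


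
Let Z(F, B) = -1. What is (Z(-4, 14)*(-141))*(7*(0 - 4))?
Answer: -3948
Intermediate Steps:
(Z(-4, 14)*(-141))*(7*(0 - 4)) = (-1*(-141))*(7*(0 - 4)) = 141*(7*(-4)) = 141*(-28) = -3948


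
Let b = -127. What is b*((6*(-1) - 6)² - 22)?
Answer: -15494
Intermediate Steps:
b*((6*(-1) - 6)² - 22) = -127*((6*(-1) - 6)² - 22) = -127*((-6 - 6)² - 22) = -127*((-12)² - 22) = -127*(144 - 22) = -127*122 = -15494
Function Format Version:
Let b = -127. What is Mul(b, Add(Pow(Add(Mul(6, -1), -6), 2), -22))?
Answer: -15494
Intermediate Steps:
Mul(b, Add(Pow(Add(Mul(6, -1), -6), 2), -22)) = Mul(-127, Add(Pow(Add(Mul(6, -1), -6), 2), -22)) = Mul(-127, Add(Pow(Add(-6, -6), 2), -22)) = Mul(-127, Add(Pow(-12, 2), -22)) = Mul(-127, Add(144, -22)) = Mul(-127, 122) = -15494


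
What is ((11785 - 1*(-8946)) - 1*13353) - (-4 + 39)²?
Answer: 6153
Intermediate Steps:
((11785 - 1*(-8946)) - 1*13353) - (-4 + 39)² = ((11785 + 8946) - 13353) - 1*35² = (20731 - 13353) - 1*1225 = 7378 - 1225 = 6153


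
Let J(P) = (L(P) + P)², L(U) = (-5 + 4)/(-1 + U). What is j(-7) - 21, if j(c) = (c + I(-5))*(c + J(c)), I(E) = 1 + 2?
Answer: -2913/16 ≈ -182.06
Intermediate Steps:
I(E) = 3
L(U) = -1/(-1 + U)
J(P) = (P - 1/(-1 + P))² (J(P) = (-1/(-1 + P) + P)² = (P - 1/(-1 + P))²)
j(c) = (3 + c)*(c + (c - 1/(-1 + c))²) (j(c) = (c + 3)*(c + (c - 1/(-1 + c))²) = (3 + c)*(c + (c - 1/(-1 + c))²))
j(-7) - 21 = (3 + (-7)⁵ - 6*(-7)² - 6*(-7)³ + 2*(-7)⁴ + 10*(-7))/(1 + (-7)² - 2*(-7)) - 21 = (3 - 16807 - 6*49 - 6*(-343) + 2*2401 - 70)/(1 + 49 + 14) - 21 = (3 - 16807 - 294 + 2058 + 4802 - 70)/64 - 21 = (1/64)*(-10308) - 21 = -2577/16 - 21 = -2913/16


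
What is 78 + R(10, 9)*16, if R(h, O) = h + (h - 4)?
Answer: 334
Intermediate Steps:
R(h, O) = -4 + 2*h (R(h, O) = h + (-4 + h) = -4 + 2*h)
78 + R(10, 9)*16 = 78 + (-4 + 2*10)*16 = 78 + (-4 + 20)*16 = 78 + 16*16 = 78 + 256 = 334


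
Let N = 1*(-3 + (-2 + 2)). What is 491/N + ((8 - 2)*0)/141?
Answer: -491/3 ≈ -163.67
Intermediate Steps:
N = -3 (N = 1*(-3 + 0) = 1*(-3) = -3)
491/N + ((8 - 2)*0)/141 = 491/(-3) + ((8 - 2)*0)/141 = 491*(-1/3) + (6*0)*(1/141) = -491/3 + 0*(1/141) = -491/3 + 0 = -491/3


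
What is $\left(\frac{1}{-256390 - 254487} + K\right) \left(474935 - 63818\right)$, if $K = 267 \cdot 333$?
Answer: $\frac{18673996855244682}{510877} \approx 3.6553 \cdot 10^{10}$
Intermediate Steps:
$K = 88911$
$\left(\frac{1}{-256390 - 254487} + K\right) \left(474935 - 63818\right) = \left(\frac{1}{-256390 - 254487} + 88911\right) \left(474935 - 63818\right) = \left(\frac{1}{-510877} + 88911\right) 411117 = \left(- \frac{1}{510877} + 88911\right) 411117 = \frac{45422584946}{510877} \cdot 411117 = \frac{18673996855244682}{510877}$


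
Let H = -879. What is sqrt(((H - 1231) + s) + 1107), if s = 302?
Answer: I*sqrt(701) ≈ 26.476*I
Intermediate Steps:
sqrt(((H - 1231) + s) + 1107) = sqrt(((-879 - 1231) + 302) + 1107) = sqrt((-2110 + 302) + 1107) = sqrt(-1808 + 1107) = sqrt(-701) = I*sqrt(701)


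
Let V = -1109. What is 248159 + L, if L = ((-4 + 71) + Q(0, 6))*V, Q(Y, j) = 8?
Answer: 164984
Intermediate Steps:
L = -83175 (L = ((-4 + 71) + 8)*(-1109) = (67 + 8)*(-1109) = 75*(-1109) = -83175)
248159 + L = 248159 - 83175 = 164984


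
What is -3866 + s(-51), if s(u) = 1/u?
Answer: -197167/51 ≈ -3866.0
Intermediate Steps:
-3866 + s(-51) = -3866 + 1/(-51) = -3866 - 1/51 = -197167/51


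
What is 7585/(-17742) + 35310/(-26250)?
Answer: -27519209/15524250 ≈ -1.7727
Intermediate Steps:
7585/(-17742) + 35310/(-26250) = 7585*(-1/17742) + 35310*(-1/26250) = -7585/17742 - 1177/875 = -27519209/15524250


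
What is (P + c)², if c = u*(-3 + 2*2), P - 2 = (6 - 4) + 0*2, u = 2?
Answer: 36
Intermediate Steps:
P = 4 (P = 2 + ((6 - 4) + 0*2) = 2 + (2 + 0) = 2 + 2 = 4)
c = 2 (c = 2*(-3 + 2*2) = 2*(-3 + 4) = 2*1 = 2)
(P + c)² = (4 + 2)² = 6² = 36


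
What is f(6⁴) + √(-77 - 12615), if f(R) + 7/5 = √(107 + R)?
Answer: -7/5 + √1403 + 2*I*√3173 ≈ 36.057 + 112.66*I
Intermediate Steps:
f(R) = -7/5 + √(107 + R)
f(6⁴) + √(-77 - 12615) = (-7/5 + √(107 + 6⁴)) + √(-77 - 12615) = (-7/5 + √(107 + 1296)) + √(-12692) = (-7/5 + √1403) + 2*I*√3173 = -7/5 + √1403 + 2*I*√3173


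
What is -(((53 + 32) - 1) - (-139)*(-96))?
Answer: 13260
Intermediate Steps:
-(((53 + 32) - 1) - (-139)*(-96)) = -((85 - 1) - 139*96) = -(84 - 13344) = -1*(-13260) = 13260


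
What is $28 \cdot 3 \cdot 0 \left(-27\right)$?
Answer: $0$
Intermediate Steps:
$28 \cdot 3 \cdot 0 \left(-27\right) = 28 \cdot 0 \left(-27\right) = 0 \left(-27\right) = 0$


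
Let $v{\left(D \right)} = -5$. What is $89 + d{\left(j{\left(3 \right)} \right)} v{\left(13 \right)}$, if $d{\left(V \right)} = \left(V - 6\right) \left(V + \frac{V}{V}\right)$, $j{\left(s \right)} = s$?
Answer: $149$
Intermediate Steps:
$d{\left(V \right)} = \left(1 + V\right) \left(-6 + V\right)$ ($d{\left(V \right)} = \left(-6 + V\right) \left(V + 1\right) = \left(-6 + V\right) \left(1 + V\right) = \left(1 + V\right) \left(-6 + V\right)$)
$89 + d{\left(j{\left(3 \right)} \right)} v{\left(13 \right)} = 89 + \left(-6 + 3^{2} - 15\right) \left(-5\right) = 89 + \left(-6 + 9 - 15\right) \left(-5\right) = 89 - -60 = 89 + 60 = 149$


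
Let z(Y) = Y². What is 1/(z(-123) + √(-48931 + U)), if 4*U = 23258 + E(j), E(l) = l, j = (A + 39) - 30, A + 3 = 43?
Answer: 60516/915718981 - 2*I*√172417/915718981 ≈ 6.6086e-5 - 9.069e-7*I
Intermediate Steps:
A = 40 (A = -3 + 43 = 40)
j = 49 (j = (40 + 39) - 30 = 79 - 30 = 49)
U = 23307/4 (U = (23258 + 49)/4 = (¼)*23307 = 23307/4 ≈ 5826.8)
1/(z(-123) + √(-48931 + U)) = 1/((-123)² + √(-48931 + 23307/4)) = 1/(15129 + √(-172417/4)) = 1/(15129 + I*√172417/2)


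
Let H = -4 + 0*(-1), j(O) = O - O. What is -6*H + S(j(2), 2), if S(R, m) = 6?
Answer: 30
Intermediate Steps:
j(O) = 0
H = -4 (H = -4 + 0 = -4)
-6*H + S(j(2), 2) = -6*(-4) + 6 = 24 + 6 = 30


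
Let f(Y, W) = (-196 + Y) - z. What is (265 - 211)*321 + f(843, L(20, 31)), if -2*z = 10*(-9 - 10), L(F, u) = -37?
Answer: 17886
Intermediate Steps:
z = 95 (z = -5*(-9 - 10) = -5*(-19) = -½*(-190) = 95)
f(Y, W) = -291 + Y (f(Y, W) = (-196 + Y) - 1*95 = (-196 + Y) - 95 = -291 + Y)
(265 - 211)*321 + f(843, L(20, 31)) = (265 - 211)*321 + (-291 + 843) = 54*321 + 552 = 17334 + 552 = 17886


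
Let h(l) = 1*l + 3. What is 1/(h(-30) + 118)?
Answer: 1/91 ≈ 0.010989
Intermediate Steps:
h(l) = 3 + l (h(l) = l + 3 = 3 + l)
1/(h(-30) + 118) = 1/((3 - 30) + 118) = 1/(-27 + 118) = 1/91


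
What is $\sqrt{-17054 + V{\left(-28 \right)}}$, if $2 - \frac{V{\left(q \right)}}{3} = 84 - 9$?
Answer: $i \sqrt{17273} \approx 131.43 i$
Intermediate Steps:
$V{\left(q \right)} = -219$ ($V{\left(q \right)} = 6 - 3 \left(84 - 9\right) = 6 - 225 = -219$)
$\sqrt{-17054 + V{\left(-28 \right)}} = \sqrt{-17054 - 219} = \sqrt{-17273} = i \sqrt{17273}$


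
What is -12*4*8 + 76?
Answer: -308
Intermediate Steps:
-12*4*8 + 76 = -48*8 + 76 = -384 + 76 = -308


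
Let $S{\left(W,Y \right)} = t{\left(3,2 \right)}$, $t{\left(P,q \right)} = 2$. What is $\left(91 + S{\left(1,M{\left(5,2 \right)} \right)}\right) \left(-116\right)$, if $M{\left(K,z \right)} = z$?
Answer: $-10788$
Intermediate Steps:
$S{\left(W,Y \right)} = 2$
$\left(91 + S{\left(1,M{\left(5,2 \right)} \right)}\right) \left(-116\right) = \left(91 + 2\right) \left(-116\right) = 93 \left(-116\right) = -10788$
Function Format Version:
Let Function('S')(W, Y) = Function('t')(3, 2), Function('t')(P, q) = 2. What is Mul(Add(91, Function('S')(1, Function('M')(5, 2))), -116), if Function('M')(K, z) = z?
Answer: -10788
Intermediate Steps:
Function('S')(W, Y) = 2
Mul(Add(91, Function('S')(1, Function('M')(5, 2))), -116) = Mul(Add(91, 2), -116) = Mul(93, -116) = -10788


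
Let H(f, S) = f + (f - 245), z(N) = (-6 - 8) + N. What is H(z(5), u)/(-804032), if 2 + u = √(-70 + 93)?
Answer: 263/804032 ≈ 0.00032710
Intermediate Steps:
u = -2 + √23 (u = -2 + √(-70 + 93) = -2 + √23 ≈ 2.7958)
z(N) = -14 + N
H(f, S) = -245 + 2*f (H(f, S) = f + (-245 + f) = -245 + 2*f)
H(z(5), u)/(-804032) = (-245 + 2*(-14 + 5))/(-804032) = (-245 + 2*(-9))*(-1/804032) = (-245 - 18)*(-1/804032) = -263*(-1/804032) = 263/804032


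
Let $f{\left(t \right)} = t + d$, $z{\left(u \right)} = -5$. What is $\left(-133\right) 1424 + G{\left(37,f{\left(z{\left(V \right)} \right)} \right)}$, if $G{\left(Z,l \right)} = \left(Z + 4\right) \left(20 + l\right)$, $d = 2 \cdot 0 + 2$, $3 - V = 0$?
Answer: $-188695$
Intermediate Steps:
$V = 3$ ($V = 3 - 0 = 3 + 0 = 3$)
$d = 2$ ($d = 0 + 2 = 2$)
$f{\left(t \right)} = 2 + t$ ($f{\left(t \right)} = t + 2 = 2 + t$)
$G{\left(Z,l \right)} = \left(4 + Z\right) \left(20 + l\right)$
$\left(-133\right) 1424 + G{\left(37,f{\left(z{\left(V \right)} \right)} \right)} = \left(-133\right) 1424 + \left(80 + 4 \left(2 - 5\right) + 20 \cdot 37 + 37 \left(2 - 5\right)\right) = -189392 + \left(80 + 4 \left(-3\right) + 740 + 37 \left(-3\right)\right) = -189392 + \left(80 - 12 + 740 - 111\right) = -189392 + 697 = -188695$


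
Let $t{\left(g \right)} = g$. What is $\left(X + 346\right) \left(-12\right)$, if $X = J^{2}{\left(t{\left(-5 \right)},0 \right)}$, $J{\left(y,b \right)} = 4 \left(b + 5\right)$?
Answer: $-8952$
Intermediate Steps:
$J{\left(y,b \right)} = 20 + 4 b$ ($J{\left(y,b \right)} = 4 \left(5 + b\right) = 20 + 4 b$)
$X = 400$ ($X = \left(20 + 4 \cdot 0\right)^{2} = \left(20 + 0\right)^{2} = 20^{2} = 400$)
$\left(X + 346\right) \left(-12\right) = \left(400 + 346\right) \left(-12\right) = 746 \left(-12\right) = -8952$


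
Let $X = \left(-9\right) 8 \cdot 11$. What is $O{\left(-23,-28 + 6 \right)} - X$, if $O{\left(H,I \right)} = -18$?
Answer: $774$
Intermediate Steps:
$X = -792$ ($X = \left(-72\right) 11 = -792$)
$O{\left(-23,-28 + 6 \right)} - X = -18 - -792 = -18 + 792 = 774$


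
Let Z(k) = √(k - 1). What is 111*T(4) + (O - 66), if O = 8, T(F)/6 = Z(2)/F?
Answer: 217/2 ≈ 108.50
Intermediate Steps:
Z(k) = √(-1 + k)
T(F) = 6/F (T(F) = 6*(√(-1 + 2)/F) = 6*(√1/F) = 6*(1/F) = 6/F)
111*T(4) + (O - 66) = 111*(6/4) + (8 - 66) = 111*(6*(¼)) - 58 = 111*(3/2) - 58 = 333/2 - 58 = 217/2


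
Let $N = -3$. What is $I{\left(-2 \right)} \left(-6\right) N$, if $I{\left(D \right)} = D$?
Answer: $-36$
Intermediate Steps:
$I{\left(-2 \right)} \left(-6\right) N = \left(-2\right) \left(-6\right) \left(-3\right) = 12 \left(-3\right) = -36$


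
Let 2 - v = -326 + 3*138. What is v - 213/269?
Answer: -23347/269 ≈ -86.792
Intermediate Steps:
v = -86 (v = 2 - (-326 + 3*138) = 2 - (-326 + 414) = 2 - 1*88 = 2 - 88 = -86)
v - 213/269 = -86 - 213/269 = -23347/269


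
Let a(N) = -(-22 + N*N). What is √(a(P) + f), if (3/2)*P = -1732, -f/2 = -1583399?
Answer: 2*√4125521/3 ≈ 1354.1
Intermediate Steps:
f = 3166798 (f = -2*(-1583399) = 3166798)
P = -3464/3 (P = (⅔)*(-1732) = -3464/3 ≈ -1154.7)
a(N) = 22 - N² (a(N) = -(-22 + N²) = 22 - N²)
√(a(P) + f) = √((22 - (-3464/3)²) + 3166798) = √((22 - 1*11999296/9) + 3166798) = √((22 - 11999296/9) + 3166798) = √(-11999098/9 + 3166798) = √(16502084/9) = 2*√4125521/3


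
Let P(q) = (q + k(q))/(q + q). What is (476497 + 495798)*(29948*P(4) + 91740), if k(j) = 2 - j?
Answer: 96477915965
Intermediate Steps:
P(q) = 1/q (P(q) = (q + (2 - q))/(q + q) = 2/((2*q)) = 2*(1/(2*q)) = 1/q)
(476497 + 495798)*(29948*P(4) + 91740) = (476497 + 495798)*(29948/4 + 91740) = 972295*(29948*(1/4) + 91740) = 972295*(7487 + 91740) = 972295*99227 = 96477915965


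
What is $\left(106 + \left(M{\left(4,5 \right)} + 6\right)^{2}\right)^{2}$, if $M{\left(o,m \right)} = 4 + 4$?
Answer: $91204$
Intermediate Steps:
$M{\left(o,m \right)} = 8$
$\left(106 + \left(M{\left(4,5 \right)} + 6\right)^{2}\right)^{2} = \left(106 + \left(8 + 6\right)^{2}\right)^{2} = \left(106 + 14^{2}\right)^{2} = \left(106 + 196\right)^{2} = 302^{2} = 91204$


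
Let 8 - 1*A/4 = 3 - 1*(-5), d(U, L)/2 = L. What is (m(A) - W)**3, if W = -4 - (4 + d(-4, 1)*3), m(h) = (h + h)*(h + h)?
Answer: 2744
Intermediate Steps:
d(U, L) = 2*L
A = 0 (A = 32 - 4*(3 - 1*(-5)) = 32 - 4*(3 + 5) = 32 - 4*8 = 32 - 32 = 0)
m(h) = 4*h**2 (m(h) = (2*h)*(2*h) = 4*h**2)
W = -14 (W = -4 - (4 + (2*1)*3) = -4 - (4 + 2*3) = -4 - (4 + 6) = -4 - 1*10 = -4 - 10 = -14)
(m(A) - W)**3 = (4*0**2 - 1*(-14))**3 = (4*0 + 14)**3 = (0 + 14)**3 = 14**3 = 2744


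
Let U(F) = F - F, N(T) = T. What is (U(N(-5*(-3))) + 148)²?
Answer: 21904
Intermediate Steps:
U(F) = 0
(U(N(-5*(-3))) + 148)² = (0 + 148)² = 148² = 21904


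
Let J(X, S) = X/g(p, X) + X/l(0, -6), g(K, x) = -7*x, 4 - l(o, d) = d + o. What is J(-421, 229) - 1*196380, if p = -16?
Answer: -13749557/70 ≈ -1.9642e+5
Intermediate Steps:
l(o, d) = 4 - d - o (l(o, d) = 4 - (d + o) = 4 + (-d - o) = 4 - d - o)
J(X, S) = -⅐ + X/10 (J(X, S) = X/((-7*X)) + X/(4 - 1*(-6) - 1*0) = X*(-1/(7*X)) + X/(4 + 6 + 0) = -⅐ + X/10)
J(-421, 229) - 1*196380 = (-⅐ + (⅒)*(-421)) - 1*196380 = (-⅐ - 421/10) - 196380 = -2957/70 - 196380 = -13749557/70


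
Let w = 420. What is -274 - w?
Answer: -694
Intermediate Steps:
-274 - w = -274 - 1*420 = -274 - 420 = -694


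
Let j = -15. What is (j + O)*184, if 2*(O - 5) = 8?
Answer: -1104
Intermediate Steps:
O = 9 (O = 5 + (½)*8 = 5 + 4 = 9)
(j + O)*184 = (-15 + 9)*184 = -6*184 = -1104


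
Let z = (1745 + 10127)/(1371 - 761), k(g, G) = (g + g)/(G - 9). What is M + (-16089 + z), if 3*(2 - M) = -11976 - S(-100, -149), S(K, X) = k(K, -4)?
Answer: -143577521/11895 ≈ -12070.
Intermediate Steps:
k(g, G) = 2*g/(-9 + G) (k(g, G) = (2*g)/(-9 + G) = 2*g/(-9 + G))
S(K, X) = -2*K/13 (S(K, X) = 2*K/(-9 - 4) = 2*K/(-13) = 2*K*(-1/13) = -2*K/13)
z = 5936/305 (z = 11872/610 = 11872*(1/610) = 5936/305 ≈ 19.462)
M = 155966/39 (M = 2 - (-11976 - (-2)*(-100)/13)/3 = 2 - (-11976 - 1*200/13)/3 = 2 - (-11976 - 200/13)/3 = 2 - 1/3*(-155888/13) = 2 + 155888/39 = 155966/39 ≈ 3999.1)
M + (-16089 + z) = 155966/39 + (-16089 + 5936/305) = 155966/39 - 4901209/305 = -143577521/11895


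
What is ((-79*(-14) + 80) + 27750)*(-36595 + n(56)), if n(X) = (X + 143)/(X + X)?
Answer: -14824061097/14 ≈ -1.0589e+9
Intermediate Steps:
n(X) = (143 + X)/(2*X) (n(X) = (143 + X)/((2*X)) = (143 + X)*(1/(2*X)) = (143 + X)/(2*X))
((-79*(-14) + 80) + 27750)*(-36595 + n(56)) = ((-79*(-14) + 80) + 27750)*(-36595 + (½)*(143 + 56)/56) = ((1106 + 80) + 27750)*(-36595 + (½)*(1/56)*199) = (1186 + 27750)*(-36595 + 199/112) = 28936*(-4098441/112) = -14824061097/14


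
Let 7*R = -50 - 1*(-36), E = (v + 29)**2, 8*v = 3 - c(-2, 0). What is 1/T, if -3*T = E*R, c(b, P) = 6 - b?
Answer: 96/51529 ≈ 0.0018630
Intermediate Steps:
v = -5/8 (v = (3 - (6 - 1*(-2)))/8 = (3 - (6 + 2))/8 = (3 - 1*8)/8 = (3 - 8)/8 = (1/8)*(-5) = -5/8 ≈ -0.62500)
E = 51529/64 (E = (-5/8 + 29)**2 = (227/8)**2 = 51529/64 ≈ 805.14)
R = -2 (R = (-50 - 1*(-36))/7 = (-50 + 36)/7 = (1/7)*(-14) = -2)
T = 51529/96 (T = -51529*(-2)/192 = -1/3*(-51529/32) = 51529/96 ≈ 536.76)
1/T = 1/(51529/96) = 96/51529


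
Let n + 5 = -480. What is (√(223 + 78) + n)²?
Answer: (485 - √301)² ≈ 2.1870e+5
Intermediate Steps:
n = -485 (n = -5 - 480 = -485)
(√(223 + 78) + n)² = (√(223 + 78) - 485)² = (√301 - 485)² = (-485 + √301)²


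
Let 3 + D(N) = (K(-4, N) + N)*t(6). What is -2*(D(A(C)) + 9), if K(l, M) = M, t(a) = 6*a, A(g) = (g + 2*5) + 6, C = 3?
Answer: -2748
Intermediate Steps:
A(g) = 16 + g (A(g) = (g + 10) + 6 = (10 + g) + 6 = 16 + g)
D(N) = -3 + 72*N (D(N) = -3 + (N + N)*(6*6) = -3 + (2*N)*36 = -3 + 72*N)
-2*(D(A(C)) + 9) = -2*((-3 + 72*(16 + 3)) + 9) = -2*((-3 + 72*19) + 9) = -2*((-3 + 1368) + 9) = -2*(1365 + 9) = -2*1374 = -2748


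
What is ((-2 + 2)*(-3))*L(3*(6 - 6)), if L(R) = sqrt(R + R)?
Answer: 0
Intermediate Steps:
L(R) = sqrt(2)*sqrt(R) (L(R) = sqrt(2*R) = sqrt(2)*sqrt(R))
((-2 + 2)*(-3))*L(3*(6 - 6)) = ((-2 + 2)*(-3))*(sqrt(2)*sqrt(3*(6 - 6))) = (0*(-3))*(sqrt(2)*sqrt(3*0)) = 0*(sqrt(2)*sqrt(0)) = 0*(sqrt(2)*0) = 0*0 = 0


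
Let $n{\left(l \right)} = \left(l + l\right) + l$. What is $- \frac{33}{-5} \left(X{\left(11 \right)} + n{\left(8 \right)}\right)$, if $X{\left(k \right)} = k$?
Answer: $231$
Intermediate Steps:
$n{\left(l \right)} = 3 l$ ($n{\left(l \right)} = 2 l + l = 3 l$)
$- \frac{33}{-5} \left(X{\left(11 \right)} + n{\left(8 \right)}\right) = - \frac{33}{-5} \left(11 + 3 \cdot 8\right) = \left(-33\right) \left(- \frac{1}{5}\right) \left(11 + 24\right) = \frac{33}{5} \cdot 35 = 231$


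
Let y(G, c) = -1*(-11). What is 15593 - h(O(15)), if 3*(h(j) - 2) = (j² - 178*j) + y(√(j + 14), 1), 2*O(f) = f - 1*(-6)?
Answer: 194083/12 ≈ 16174.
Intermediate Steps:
O(f) = 3 + f/2 (O(f) = (f - 1*(-6))/2 = (f + 6)/2 = (6 + f)/2 = 3 + f/2)
y(G, c) = 11
h(j) = 17/3 - 178*j/3 + j²/3 (h(j) = 2 + ((j² - 178*j) + 11)/3 = 2 + (11 + j² - 178*j)/3 = 2 + (11/3 - 178*j/3 + j²/3) = 17/3 - 178*j/3 + j²/3)
15593 - h(O(15)) = 15593 - (17/3 - 178*(3 + (½)*15)/3 + (3 + (½)*15)²/3) = 15593 - (17/3 - 178*(3 + 15/2)/3 + (3 + 15/2)²/3) = 15593 - (17/3 - 178/3*21/2 + (21/2)²/3) = 15593 - (17/3 - 623 + (⅓)*(441/4)) = 15593 - (17/3 - 623 + 147/4) = 15593 - 1*(-6967/12) = 15593 + 6967/12 = 194083/12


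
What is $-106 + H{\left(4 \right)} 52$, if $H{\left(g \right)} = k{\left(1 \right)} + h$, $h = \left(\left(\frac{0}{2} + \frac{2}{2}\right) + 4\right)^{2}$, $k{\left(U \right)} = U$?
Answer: $1246$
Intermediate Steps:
$h = 25$ ($h = \left(\left(0 \cdot \frac{1}{2} + 2 \cdot \frac{1}{2}\right) + 4\right)^{2} = \left(\left(0 + 1\right) + 4\right)^{2} = \left(1 + 4\right)^{2} = 5^{2} = 25$)
$H{\left(g \right)} = 26$ ($H{\left(g \right)} = 1 + 25 = 26$)
$-106 + H{\left(4 \right)} 52 = -106 + 26 \cdot 52 = -106 + 1352 = 1246$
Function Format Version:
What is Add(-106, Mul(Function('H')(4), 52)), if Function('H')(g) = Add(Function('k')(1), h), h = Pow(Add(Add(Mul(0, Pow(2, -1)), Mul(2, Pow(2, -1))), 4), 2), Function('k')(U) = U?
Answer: 1246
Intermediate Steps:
h = 25 (h = Pow(Add(Add(Mul(0, Rational(1, 2)), Mul(2, Rational(1, 2))), 4), 2) = Pow(Add(Add(0, 1), 4), 2) = Pow(Add(1, 4), 2) = Pow(5, 2) = 25)
Function('H')(g) = 26 (Function('H')(g) = Add(1, 25) = 26)
Add(-106, Mul(Function('H')(4), 52)) = Add(-106, Mul(26, 52)) = Add(-106, 1352) = 1246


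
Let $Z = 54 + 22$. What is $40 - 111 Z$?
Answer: $-8396$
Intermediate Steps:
$Z = 76$
$40 - 111 Z = 40 - 8436 = -8396$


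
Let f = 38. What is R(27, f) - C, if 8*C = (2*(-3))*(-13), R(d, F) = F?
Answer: 113/4 ≈ 28.250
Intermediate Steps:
C = 39/4 (C = ((2*(-3))*(-13))/8 = (-6*(-13))/8 = (1/8)*78 = 39/4 ≈ 9.7500)
R(27, f) - C = 38 - 1*39/4 = 38 - 39/4 = 113/4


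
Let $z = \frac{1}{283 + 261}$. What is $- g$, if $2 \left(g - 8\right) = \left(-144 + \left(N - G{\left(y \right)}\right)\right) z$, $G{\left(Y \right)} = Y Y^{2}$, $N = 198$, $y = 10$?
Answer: $- \frac{3879}{544} \approx -7.1305$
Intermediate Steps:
$G{\left(Y \right)} = Y^{3}$
$z = \frac{1}{544} \approx 0.0018382$
$g = \frac{3879}{544}$ ($g = 8 + \frac{\left(-144 + \left(198 - 10^{3}\right)\right) \frac{1}{544}}{2} = 8 + \frac{\left(-144 + \left(198 - 1000\right)\right) \frac{1}{544}}{2} = 8 + \frac{\left(-144 - 802\right) \frac{1}{544}}{2} = 8 + \frac{\left(-946\right) \frac{1}{544}}{2} = 8 + \frac{1}{2} \left(- \frac{473}{272}\right) = 8 - \frac{473}{544} = \frac{3879}{544} \approx 7.1305$)
$- g = \left(-1\right) \frac{3879}{544} = - \frac{3879}{544}$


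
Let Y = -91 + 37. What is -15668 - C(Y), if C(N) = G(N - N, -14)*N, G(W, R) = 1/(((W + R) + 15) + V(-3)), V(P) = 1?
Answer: -15641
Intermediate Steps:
Y = -54
G(W, R) = 1/(16 + R + W) (G(W, R) = 1/(((W + R) + 15) + 1) = 1/(((R + W) + 15) + 1) = 1/((15 + R + W) + 1) = 1/(16 + R + W))
C(N) = N/2 (C(N) = N/(16 - 14 + (N - N)) = N/(16 - 14 + 0) = N/2)
-15668 - C(Y) = -15668 - (-54)/2 = -15668 - 1*(-27) = -15668 + 27 = -15641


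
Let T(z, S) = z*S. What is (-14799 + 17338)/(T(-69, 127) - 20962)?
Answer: -2539/29725 ≈ -0.085416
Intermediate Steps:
T(z, S) = S*z
(-14799 + 17338)/(T(-69, 127) - 20962) = (-14799 + 17338)/(127*(-69) - 20962) = 2539/(-8763 - 20962) = 2539/(-29725) = 2539*(-1/29725) = -2539/29725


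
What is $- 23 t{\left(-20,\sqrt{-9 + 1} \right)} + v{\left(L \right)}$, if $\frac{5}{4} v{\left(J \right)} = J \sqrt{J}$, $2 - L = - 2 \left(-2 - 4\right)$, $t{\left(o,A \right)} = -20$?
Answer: $460 - 8 i \sqrt{10} \approx 460.0 - 25.298 i$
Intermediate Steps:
$L = -10$ ($L = 2 - - 2 \left(-2 - 4\right) = 2 - \left(-2\right) \left(-6\right) = 2 - 12 = -10$)
$v{\left(J \right)} = \frac{4 J^{\frac{3}{2}}}{5}$ ($v{\left(J \right)} = \frac{4 J \sqrt{J}}{5} = \frac{4 J^{\frac{3}{2}}}{5}$)
$- 23 t{\left(-20,\sqrt{-9 + 1} \right)} + v{\left(L \right)} = \left(-23\right) \left(-20\right) + \frac{4 \left(-10\right)^{\frac{3}{2}}}{5} = 460 + \frac{4 \left(- 10 i \sqrt{10}\right)}{5} = 460 - 8 i \sqrt{10}$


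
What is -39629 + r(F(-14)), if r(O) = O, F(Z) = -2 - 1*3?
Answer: -39634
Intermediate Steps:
F(Z) = -5 (F(Z) = -2 - 3 = -5)
-39629 + r(F(-14)) = -39629 - 5 = -39634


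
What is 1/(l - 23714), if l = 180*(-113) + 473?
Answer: -1/43581 ≈ -2.2946e-5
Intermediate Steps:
l = -19867 (l = -20340 + 473 = -19867)
1/(l - 23714) = 1/(-19867 - 23714) = 1/(-43581) = -1/43581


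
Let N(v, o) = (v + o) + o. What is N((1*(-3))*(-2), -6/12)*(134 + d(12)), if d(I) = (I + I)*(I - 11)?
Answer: 790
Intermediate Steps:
N(v, o) = v + 2*o (N(v, o) = (o + v) + o = v + 2*o)
d(I) = 2*I*(-11 + I) (d(I) = (2*I)*(-11 + I) = 2*I*(-11 + I))
N((1*(-3))*(-2), -6/12)*(134 + d(12)) = ((1*(-3))*(-2) + 2*(-6/12))*(134 + 2*12*(-11 + 12)) = (-3*(-2) + 2*(-6*1/12))*(134 + 2*12*1) = (6 + 2*(-½))*(134 + 24) = (6 - 1)*158 = 5*158 = 790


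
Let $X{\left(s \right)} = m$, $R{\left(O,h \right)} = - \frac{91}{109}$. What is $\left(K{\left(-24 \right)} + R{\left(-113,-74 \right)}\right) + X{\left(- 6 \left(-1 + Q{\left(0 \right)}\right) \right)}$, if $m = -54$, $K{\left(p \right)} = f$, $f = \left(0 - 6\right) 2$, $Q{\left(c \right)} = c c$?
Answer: $- \frac{7285}{109} \approx -66.835$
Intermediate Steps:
$Q{\left(c \right)} = c^{2}$
$f = -12$ ($f = \left(-6\right) 2 = -12$)
$K{\left(p \right)} = -12$
$R{\left(O,h \right)} = - \frac{91}{109}$ ($R{\left(O,h \right)} = \left(-91\right) \frac{1}{109} = - \frac{91}{109}$)
$X{\left(s \right)} = -54$
$\left(K{\left(-24 \right)} + R{\left(-113,-74 \right)}\right) + X{\left(- 6 \left(-1 + Q{\left(0 \right)}\right) \right)} = \left(-12 - \frac{91}{109}\right) - 54 = - \frac{1399}{109} - 54 = - \frac{7285}{109}$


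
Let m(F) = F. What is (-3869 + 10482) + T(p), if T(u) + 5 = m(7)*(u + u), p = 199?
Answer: 9394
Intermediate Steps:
T(u) = -5 + 14*u (T(u) = -5 + 7*(u + u) = -5 + 7*(2*u) = -5 + 14*u)
(-3869 + 10482) + T(p) = (-3869 + 10482) + (-5 + 14*199) = 6613 + (-5 + 2786) = 6613 + 2781 = 9394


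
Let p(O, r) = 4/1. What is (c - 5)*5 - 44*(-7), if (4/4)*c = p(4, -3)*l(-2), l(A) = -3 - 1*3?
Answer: 163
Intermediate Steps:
p(O, r) = 4 (p(O, r) = 4*1 = 4)
l(A) = -6 (l(A) = -3 - 3 = -6)
c = -24 (c = 4*(-6) = -24)
(c - 5)*5 - 44*(-7) = (-24 - 5)*5 - 44*(-7) = -29*5 + 308 = -145 + 308 = 163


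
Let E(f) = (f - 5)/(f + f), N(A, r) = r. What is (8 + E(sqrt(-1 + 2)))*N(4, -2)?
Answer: -12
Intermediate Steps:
E(f) = (-5 + f)/(2*f) (E(f) = (-5 + f)/((2*f)) = (-5 + f)*(1/(2*f)) = (-5 + f)/(2*f))
(8 + E(sqrt(-1 + 2)))*N(4, -2) = (8 + (-5 + sqrt(-1 + 2))/(2*(sqrt(-1 + 2))))*(-2) = (8 + (-5 + sqrt(1))/(2*(sqrt(1))))*(-2) = (8 + (1/2)*(-5 + 1)/1)*(-2) = (8 + (1/2)*1*(-4))*(-2) = (8 - 2)*(-2) = 6*(-2) = -12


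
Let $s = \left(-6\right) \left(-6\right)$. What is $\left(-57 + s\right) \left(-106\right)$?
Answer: $2226$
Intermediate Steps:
$s = 36$
$\left(-57 + s\right) \left(-106\right) = \left(-57 + 36\right) \left(-106\right) = \left(-21\right) \left(-106\right) = 2226$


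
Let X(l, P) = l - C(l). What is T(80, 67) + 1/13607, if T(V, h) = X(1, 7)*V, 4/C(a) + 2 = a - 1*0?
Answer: 5442801/13607 ≈ 400.00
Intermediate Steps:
C(a) = 4/(-2 + a) (C(a) = 4/(-2 + (a - 1*0)) = 4/(-2 + (a + 0)) = 4/(-2 + a))
X(l, P) = l - 4/(-2 + l)
T(V, h) = 5*V (T(V, h) = ((-4 + 1*(-2 + 1))/(-2 + 1))*V = ((-4 + 1*(-1))/(-1))*V = (-(-4 - 1))*V = (-1*(-5))*V = 5*V)
T(80, 67) + 1/13607 = 5*80 + 1/13607 = 400 + 1/13607 = 5442801/13607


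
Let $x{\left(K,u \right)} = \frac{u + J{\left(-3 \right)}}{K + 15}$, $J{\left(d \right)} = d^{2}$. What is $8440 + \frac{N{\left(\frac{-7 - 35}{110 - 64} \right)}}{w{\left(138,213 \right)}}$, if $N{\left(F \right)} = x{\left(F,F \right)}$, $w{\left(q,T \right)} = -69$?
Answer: $\frac{31447409}{3726} \approx 8440.0$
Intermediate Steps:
$x{\left(K,u \right)} = \frac{9 + u}{15 + K}$ ($x{\left(K,u \right)} = \frac{u + \left(-3\right)^{2}}{K + 15} = \frac{u + 9}{15 + K} = \frac{9 + u}{15 + K}$)
$N{\left(F \right)} = \frac{9 + F}{15 + F}$
$8440 + \frac{N{\left(\frac{-7 - 35}{110 - 64} \right)}}{w{\left(138,213 \right)}} = 8440 + \frac{\frac{1}{15 + \frac{-7 - 35}{110 - 64}} \left(9 + \frac{-7 - 35}{110 - 64}\right)}{-69} = 8440 + \frac{9 - \frac{42}{46}}{15 - \frac{42}{46}} \left(- \frac{1}{69}\right) = 8440 + \frac{9 - \frac{21}{23}}{15 - \frac{21}{23}} \left(- \frac{1}{69}\right) = 8440 + \frac{1}{\frac{324}{23}} \cdot \frac{186}{23} \left(- \frac{1}{69}\right) = 8440 + \frac{23}{324} \cdot \frac{186}{23} \left(- \frac{1}{69}\right) = 8440 + \frac{31}{54} \left(- \frac{1}{69}\right) = 8440 - \frac{31}{3726} = \frac{31447409}{3726}$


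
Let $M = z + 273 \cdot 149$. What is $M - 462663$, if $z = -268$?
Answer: $-422254$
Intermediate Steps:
$M = 40409$ ($M = -268 + 273 \cdot 149 = -268 + 40677 = 40409$)
$M - 462663 = 40409 - 462663 = -422254$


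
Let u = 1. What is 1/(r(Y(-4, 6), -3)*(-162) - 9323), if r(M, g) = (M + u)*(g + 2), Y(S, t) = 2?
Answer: -1/8837 ≈ -0.00011316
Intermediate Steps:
r(M, g) = (1 + M)*(2 + g) (r(M, g) = (M + 1)*(g + 2) = (1 + M)*(2 + g))
1/(r(Y(-4, 6), -3)*(-162) - 9323) = 1/((2 - 3 + 2*2 + 2*(-3))*(-162) - 9323) = 1/((2 - 3 + 4 - 6)*(-162) - 9323) = 1/(-3*(-162) - 9323) = 1/(486 - 9323) = 1/(-8837) = -1/8837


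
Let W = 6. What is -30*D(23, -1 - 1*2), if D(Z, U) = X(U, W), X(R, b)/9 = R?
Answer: 810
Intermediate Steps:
X(R, b) = 9*R
D(Z, U) = 9*U
-30*D(23, -1 - 1*2) = -270*(-1 - 1*2) = -270*(-1 - 2) = -270*(-3) = -30*(-27) = 810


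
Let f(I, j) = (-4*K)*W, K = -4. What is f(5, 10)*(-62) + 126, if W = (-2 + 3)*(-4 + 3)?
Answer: 1118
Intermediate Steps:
W = -1 (W = 1*(-1) = -1)
f(I, j) = -16 (f(I, j) = -4*(-4)*(-1) = 16*(-1) = -16)
f(5, 10)*(-62) + 126 = -16*(-62) + 126 = 992 + 126 = 1118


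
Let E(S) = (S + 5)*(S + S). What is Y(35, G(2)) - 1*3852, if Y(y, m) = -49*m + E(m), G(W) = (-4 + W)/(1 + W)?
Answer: -34426/9 ≈ -3825.1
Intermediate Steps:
G(W) = (-4 + W)/(1 + W)
E(S) = 2*S*(5 + S) (E(S) = (5 + S)*(2*S) = 2*S*(5 + S))
Y(y, m) = -49*m + 2*m*(5 + m)
Y(35, G(2)) - 1*3852 = ((-4 + 2)/(1 + 2))*(-39 + 2*((-4 + 2)/(1 + 2))) - 1*3852 = (-2/3)*(-39 + 2*(-2/3)) - 3852 = ((1/3)*(-2))*(-39 + 2*((1/3)*(-2))) - 3852 = -2*(-39 + 2*(-2/3))/3 - 3852 = -2*(-39 - 4/3)/3 - 3852 = -2/3*(-121/3) - 3852 = 242/9 - 3852 = -34426/9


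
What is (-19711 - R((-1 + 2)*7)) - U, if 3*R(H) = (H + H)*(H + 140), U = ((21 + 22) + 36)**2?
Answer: -26638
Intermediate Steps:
U = 6241 (U = (43 + 36)**2 = 79**2 = 6241)
R(H) = 2*H*(140 + H)/3 (R(H) = ((H + H)*(H + 140))/3 = ((2*H)*(140 + H))/3 = (2*H*(140 + H))/3 = 2*H*(140 + H)/3)
(-19711 - R((-1 + 2)*7)) - U = (-19711 - 2*(-1 + 2)*7*(140 + (-1 + 2)*7)/3) - 1*6241 = (-19711 - 2*1*7*(140 + 1*7)/3) - 6241 = (-19711 - 2*7*(140 + 7)/3) - 6241 = (-19711 - 2*7*147/3) - 6241 = (-19711 - 1*686) - 6241 = (-19711 - 686) - 6241 = -20397 - 6241 = -26638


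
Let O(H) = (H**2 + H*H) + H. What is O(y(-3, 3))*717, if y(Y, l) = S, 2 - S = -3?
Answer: 39435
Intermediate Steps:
S = 5 (S = 2 - 1*(-3) = 2 + 3 = 5)
y(Y, l) = 5
O(H) = H + 2*H**2 (O(H) = (H**2 + H**2) + H = 2*H**2 + H = H + 2*H**2)
O(y(-3, 3))*717 = (5*(1 + 2*5))*717 = (5*(1 + 10))*717 = (5*11)*717 = 55*717 = 39435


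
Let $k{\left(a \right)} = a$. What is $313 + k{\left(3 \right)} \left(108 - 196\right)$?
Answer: $49$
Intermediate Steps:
$313 + k{\left(3 \right)} \left(108 - 196\right) = 313 + 3 \left(108 - 196\right) = 313 + 3 \left(-88\right) = 313 - 264 = 49$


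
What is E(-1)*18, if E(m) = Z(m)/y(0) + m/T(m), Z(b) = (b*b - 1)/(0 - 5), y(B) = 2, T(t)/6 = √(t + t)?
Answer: 3*I*√2/2 ≈ 2.1213*I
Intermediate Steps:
T(t) = 6*√2*√t (T(t) = 6*√(t + t) = 6*√(2*t) = 6*(√2*√t) = 6*√2*√t)
Z(b) = ⅕ - b²/5 (Z(b) = (b² - 1)/(-5) = (-1 + b²)*(-⅕) = ⅕ - b²/5)
E(m) = ⅒ - m²/10 + √2*√m/12 (E(m) = (⅕ - m²/5)/2 + m/((6*√2*√m)) = (⅕ - m²/5)*(½) + m*(√2/(12*√m)) = (⅒ - m²/10) + √2*√m/12 = ⅒ - m²/10 + √2*√m/12)
E(-1)*18 = (⅒ - ⅒*(-1)² + √2*√(-1)/12)*18 = (⅒ - ⅒*1 + √2*I/12)*18 = (⅒ - ⅒ + I*√2/12)*18 = (I*√2/12)*18 = 3*I*√2/2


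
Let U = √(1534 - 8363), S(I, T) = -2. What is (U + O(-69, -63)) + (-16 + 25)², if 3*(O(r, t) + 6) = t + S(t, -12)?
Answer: 160/3 + I*√6829 ≈ 53.333 + 82.638*I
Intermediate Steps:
O(r, t) = -20/3 + t/3 (O(r, t) = -6 + (t - 2)/3 = -6 + (-2 + t)/3 = -6 + (-⅔ + t/3) = -20/3 + t/3)
U = I*√6829 (U = √(-6829) = I*√6829 ≈ 82.638*I)
(U + O(-69, -63)) + (-16 + 25)² = (I*√6829 + (-20/3 + (⅓)*(-63))) + (-16 + 25)² = (I*√6829 + (-20/3 - 21)) + 9² = (I*√6829 - 83/3) + 81 = (-83/3 + I*√6829) + 81 = 160/3 + I*√6829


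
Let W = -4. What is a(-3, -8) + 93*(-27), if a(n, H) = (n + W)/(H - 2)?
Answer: -25103/10 ≈ -2510.3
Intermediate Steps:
a(n, H) = (-4 + n)/(-2 + H) (a(n, H) = (n - 4)/(H - 2) = (-4 + n)/(-2 + H))
a(-3, -8) + 93*(-27) = (-4 - 3)/(-2 - 8) + 93*(-27) = -7/(-10) - 2511 = -⅒*(-7) - 2511 = 7/10 - 2511 = -25103/10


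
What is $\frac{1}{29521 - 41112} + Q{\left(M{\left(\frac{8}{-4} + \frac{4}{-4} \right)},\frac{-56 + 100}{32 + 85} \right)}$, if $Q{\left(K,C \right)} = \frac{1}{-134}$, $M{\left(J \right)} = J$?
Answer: $- \frac{175}{23182} \approx -0.007549$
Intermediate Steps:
$Q{\left(K,C \right)} = - \frac{1}{134}$
$\frac{1}{29521 - 41112} + Q{\left(M{\left(\frac{8}{-4} + \frac{4}{-4} \right)},\frac{-56 + 100}{32 + 85} \right)} = \frac{1}{29521 - 41112} - \frac{1}{134} = \frac{1}{-11591} - \frac{1}{134} = - \frac{1}{11591} - \frac{1}{134} = - \frac{175}{23182}$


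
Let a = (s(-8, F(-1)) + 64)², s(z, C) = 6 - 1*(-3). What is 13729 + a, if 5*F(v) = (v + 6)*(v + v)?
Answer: 19058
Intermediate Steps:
F(v) = 2*v*(6 + v)/5 (F(v) = ((v + 6)*(v + v))/5 = ((6 + v)*(2*v))/5 = (2*v*(6 + v))/5 = 2*v*(6 + v)/5)
s(z, C) = 9 (s(z, C) = 6 + 3 = 9)
a = 5329 (a = (9 + 64)² = 73² = 5329)
13729 + a = 13729 + 5329 = 19058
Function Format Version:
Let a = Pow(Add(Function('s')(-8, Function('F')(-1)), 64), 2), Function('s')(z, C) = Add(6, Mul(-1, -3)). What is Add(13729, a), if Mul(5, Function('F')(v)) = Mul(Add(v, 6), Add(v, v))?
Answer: 19058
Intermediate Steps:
Function('F')(v) = Mul(Rational(2, 5), v, Add(6, v)) (Function('F')(v) = Mul(Rational(1, 5), Mul(Add(v, 6), Add(v, v))) = Mul(Rational(1, 5), Mul(Add(6, v), Mul(2, v))) = Mul(Rational(1, 5), Mul(2, v, Add(6, v))) = Mul(Rational(2, 5), v, Add(6, v)))
Function('s')(z, C) = 9 (Function('s')(z, C) = Add(6, 3) = 9)
a = 5329 (a = Pow(Add(9, 64), 2) = Pow(73, 2) = 5329)
Add(13729, a) = Add(13729, 5329) = 19058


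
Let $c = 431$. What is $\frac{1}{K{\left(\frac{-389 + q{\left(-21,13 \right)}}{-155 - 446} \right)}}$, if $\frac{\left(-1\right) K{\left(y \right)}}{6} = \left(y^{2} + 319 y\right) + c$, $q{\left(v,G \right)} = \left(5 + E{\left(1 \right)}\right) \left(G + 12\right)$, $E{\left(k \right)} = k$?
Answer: $- \frac{361201}{1209333558} \approx -0.00029868$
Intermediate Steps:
$q{\left(v,G \right)} = 72 + 6 G$ ($q{\left(v,G \right)} = \left(5 + 1\right) \left(G + 12\right) = 6 \left(12 + G\right) = 72 + 6 G$)
$K{\left(y \right)} = -2586 - 1914 y - 6 y^{2}$ ($K{\left(y \right)} = - 6 \left(\left(y^{2} + 319 y\right) + 431\right) = - 6 \left(431 + y^{2} + 319 y\right) = -2586 - 1914 y - 6 y^{2}$)
$\frac{1}{K{\left(\frac{-389 + q{\left(-21,13 \right)}}{-155 - 446} \right)}} = \frac{1}{-2586 - 1914 \frac{-389 + \left(72 + 6 \cdot 13\right)}{-155 - 446} - 6 \left(\frac{-389 + \left(72 + 6 \cdot 13\right)}{-155 - 446}\right)^{2}} = \frac{1}{-2586 - 1914 \frac{-389 + \left(72 + 78\right)}{-601} - 6 \left(\frac{-389 + \left(72 + 78\right)}{-601}\right)^{2}} = \frac{1}{-2586 - 1914 \left(-389 + 150\right) \left(- \frac{1}{601}\right) - 6 \left(\left(-389 + 150\right) \left(- \frac{1}{601}\right)\right)^{2}} = \frac{1}{-2586 - 1914 \left(\left(-239\right) \left(- \frac{1}{601}\right)\right) - 6 \left(\left(-239\right) \left(- \frac{1}{601}\right)\right)^{2}} = \frac{1}{-2586 - \frac{457446}{601} - 6 \left(\frac{239}{601}\right)^{2}} = \frac{1}{-2586 - \frac{457446}{601} - \frac{342726}{361201}} = \frac{1}{- \frac{1209333558}{361201}} = - \frac{361201}{1209333558}$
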